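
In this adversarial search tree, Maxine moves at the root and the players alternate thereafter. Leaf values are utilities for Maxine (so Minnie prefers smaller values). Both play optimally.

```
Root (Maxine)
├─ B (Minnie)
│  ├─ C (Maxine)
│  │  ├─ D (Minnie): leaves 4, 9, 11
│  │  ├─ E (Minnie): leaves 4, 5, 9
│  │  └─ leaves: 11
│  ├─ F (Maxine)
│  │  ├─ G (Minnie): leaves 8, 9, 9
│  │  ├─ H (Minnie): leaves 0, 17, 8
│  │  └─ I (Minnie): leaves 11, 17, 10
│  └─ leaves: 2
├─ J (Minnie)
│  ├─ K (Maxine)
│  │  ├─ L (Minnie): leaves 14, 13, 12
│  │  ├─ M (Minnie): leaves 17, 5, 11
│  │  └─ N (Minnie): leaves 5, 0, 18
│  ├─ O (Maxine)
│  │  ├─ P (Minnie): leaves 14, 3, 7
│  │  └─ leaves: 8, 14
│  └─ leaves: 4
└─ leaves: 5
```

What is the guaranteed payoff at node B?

D: min(4, 9, 11) = 4
E: min(4, 5, 9) = 4
C: max(4, 4, 11) = 11
G: min(8, 9, 9) = 8
H: min(0, 17, 8) = 0
I: min(11, 17, 10) = 10
F: max(8, 0, 10) = 10
B: min(11, 10, 2) = 2

2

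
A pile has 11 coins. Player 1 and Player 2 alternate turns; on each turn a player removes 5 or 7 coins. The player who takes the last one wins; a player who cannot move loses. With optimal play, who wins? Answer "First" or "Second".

Compute winning (W) and losing (L) positions by backward induction:
i:   0  1  2  3  4  5  6  7  8  9 10 11
     L  L  L  L  L  W  W  W  W  W  W  W
Position 11 is W, so the first player wins.

First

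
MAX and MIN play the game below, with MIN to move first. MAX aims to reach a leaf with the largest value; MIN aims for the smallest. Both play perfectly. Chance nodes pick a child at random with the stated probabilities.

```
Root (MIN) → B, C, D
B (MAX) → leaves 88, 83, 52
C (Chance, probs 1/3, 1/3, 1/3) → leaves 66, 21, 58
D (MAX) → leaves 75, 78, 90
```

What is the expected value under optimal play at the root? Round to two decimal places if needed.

B (MAX): max(88, 83, 52) = 88
C (Chance): 1/3·66 + 1/3·21 + 1/3·58 = 48.33
D (MAX): max(75, 78, 90) = 90
Root (MIN): min(88, 48.33, 90) = 48.33

48.33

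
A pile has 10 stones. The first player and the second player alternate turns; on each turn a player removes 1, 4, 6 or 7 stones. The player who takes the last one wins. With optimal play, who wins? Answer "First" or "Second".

Second

i:   0  1  2  3  4  5  6  7  8  9 10
     L  W  L  W  W  L  W  W  W  W  L
Position 10 is L, so the second player wins.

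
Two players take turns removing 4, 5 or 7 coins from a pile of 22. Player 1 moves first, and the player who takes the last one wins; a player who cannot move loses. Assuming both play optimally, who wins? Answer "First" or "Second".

i:   0  1  2  3  4  5  6  7  8  9 10 11 12 13 14 15 16 17 18 19 20 21 22
     L  L  L  L  W  W  W  W  W  W  W  L  L  L  L  W  W  W  W  W  W  W  L
Position 22 is L, so the second player wins.

Second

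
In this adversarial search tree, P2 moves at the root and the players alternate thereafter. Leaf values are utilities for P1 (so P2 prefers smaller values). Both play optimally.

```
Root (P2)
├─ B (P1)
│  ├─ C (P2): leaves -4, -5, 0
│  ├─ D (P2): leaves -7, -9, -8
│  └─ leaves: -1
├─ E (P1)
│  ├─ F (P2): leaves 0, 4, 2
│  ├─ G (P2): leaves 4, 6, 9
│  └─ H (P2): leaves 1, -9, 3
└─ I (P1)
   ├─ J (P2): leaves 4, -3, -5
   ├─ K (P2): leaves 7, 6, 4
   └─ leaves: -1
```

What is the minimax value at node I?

4

J: min(4, -3, -5) = -5
K: min(7, 6, 4) = 4
I: max(-5, 4, -1) = 4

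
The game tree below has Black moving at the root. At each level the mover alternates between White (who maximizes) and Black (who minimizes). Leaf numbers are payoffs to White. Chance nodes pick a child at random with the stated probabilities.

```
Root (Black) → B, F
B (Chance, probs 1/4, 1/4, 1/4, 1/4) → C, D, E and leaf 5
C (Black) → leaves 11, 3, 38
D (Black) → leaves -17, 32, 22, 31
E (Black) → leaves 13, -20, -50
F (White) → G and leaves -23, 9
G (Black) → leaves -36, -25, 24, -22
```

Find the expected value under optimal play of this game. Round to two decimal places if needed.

-14.75

C (Black): min(11, 3, 38) = 3
D (Black): min(-17, 32, 22, 31) = -17
E (Black): min(13, -20, -50) = -50
B (Chance): 1/4·3 + 1/4·-17 + 1/4·-50 + 1/4·5 = -14.75
G (Black): min(-36, -25, 24, -22) = -36
F (White): max(-36, -23, 9) = 9
Root (Black): min(-14.75, 9) = -14.75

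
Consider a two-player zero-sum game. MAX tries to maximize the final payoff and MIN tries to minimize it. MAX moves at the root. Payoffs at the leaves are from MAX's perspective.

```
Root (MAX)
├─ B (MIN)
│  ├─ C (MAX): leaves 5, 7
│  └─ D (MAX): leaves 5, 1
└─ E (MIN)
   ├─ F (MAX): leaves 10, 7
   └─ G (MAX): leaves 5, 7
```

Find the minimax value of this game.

C (MAX): max(5, 7) = 7
D (MAX): max(5, 1) = 5
B (MIN): min(7, 5) = 5
F (MAX): max(10, 7) = 10
G (MAX): max(5, 7) = 7
E (MIN): min(10, 7) = 7
Root (MAX): max(5, 7) = 7

7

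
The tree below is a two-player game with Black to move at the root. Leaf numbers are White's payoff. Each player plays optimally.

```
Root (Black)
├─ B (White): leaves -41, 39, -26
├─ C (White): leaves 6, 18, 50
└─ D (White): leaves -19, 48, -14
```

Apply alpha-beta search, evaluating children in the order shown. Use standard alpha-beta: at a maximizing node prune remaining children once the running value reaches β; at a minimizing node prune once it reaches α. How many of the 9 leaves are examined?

B [α=-∞,β=+∞]: v=39
C [α=-∞,β=39]: v=50
D [α=-∞,β=39]: v=48 after child 2 ≥ β → β-cutoff, skip 1
Root [α=-∞,β=+∞]: v=39
Leaves evaluated: 8 of 9.

8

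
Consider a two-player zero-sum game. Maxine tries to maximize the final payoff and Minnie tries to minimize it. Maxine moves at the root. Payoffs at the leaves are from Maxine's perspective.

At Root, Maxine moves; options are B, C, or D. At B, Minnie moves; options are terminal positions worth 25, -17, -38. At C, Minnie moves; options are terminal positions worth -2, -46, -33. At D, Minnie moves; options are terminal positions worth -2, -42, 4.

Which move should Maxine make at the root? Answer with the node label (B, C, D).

B (Minnie): min(25, -17, -38) = -38
C (Minnie): min(-2, -46, -33) = -46
D (Minnie): min(-2, -42, 4) = -42
Root (Maxine): max(-38, -46, -42) = -38
Maxine picks the child with the highest value: B (value -38).

B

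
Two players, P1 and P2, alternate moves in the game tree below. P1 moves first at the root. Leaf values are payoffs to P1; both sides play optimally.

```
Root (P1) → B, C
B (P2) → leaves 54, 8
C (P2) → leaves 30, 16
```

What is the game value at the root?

16

B (P2): min(54, 8) = 8
C (P2): min(30, 16) = 16
Root (P1): max(8, 16) = 16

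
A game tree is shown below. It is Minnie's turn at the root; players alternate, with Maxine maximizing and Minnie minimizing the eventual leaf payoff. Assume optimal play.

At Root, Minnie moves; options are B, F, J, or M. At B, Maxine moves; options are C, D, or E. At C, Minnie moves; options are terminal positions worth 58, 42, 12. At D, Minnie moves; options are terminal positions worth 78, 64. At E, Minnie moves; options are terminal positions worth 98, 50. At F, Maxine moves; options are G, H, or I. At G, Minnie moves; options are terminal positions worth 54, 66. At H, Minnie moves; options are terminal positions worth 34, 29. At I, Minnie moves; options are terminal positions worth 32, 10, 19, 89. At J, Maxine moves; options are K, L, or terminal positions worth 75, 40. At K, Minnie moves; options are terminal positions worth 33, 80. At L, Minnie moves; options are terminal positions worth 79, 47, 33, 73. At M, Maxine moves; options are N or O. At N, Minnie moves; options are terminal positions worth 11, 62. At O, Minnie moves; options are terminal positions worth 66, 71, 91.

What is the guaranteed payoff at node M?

66

N: min(11, 62) = 11
O: min(66, 71, 91) = 66
M: max(11, 66) = 66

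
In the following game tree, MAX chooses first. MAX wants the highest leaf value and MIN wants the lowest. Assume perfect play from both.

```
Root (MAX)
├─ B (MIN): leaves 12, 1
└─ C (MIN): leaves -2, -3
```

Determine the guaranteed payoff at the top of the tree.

B (MIN): min(12, 1) = 1
C (MIN): min(-2, -3) = -3
Root (MAX): max(1, -3) = 1

1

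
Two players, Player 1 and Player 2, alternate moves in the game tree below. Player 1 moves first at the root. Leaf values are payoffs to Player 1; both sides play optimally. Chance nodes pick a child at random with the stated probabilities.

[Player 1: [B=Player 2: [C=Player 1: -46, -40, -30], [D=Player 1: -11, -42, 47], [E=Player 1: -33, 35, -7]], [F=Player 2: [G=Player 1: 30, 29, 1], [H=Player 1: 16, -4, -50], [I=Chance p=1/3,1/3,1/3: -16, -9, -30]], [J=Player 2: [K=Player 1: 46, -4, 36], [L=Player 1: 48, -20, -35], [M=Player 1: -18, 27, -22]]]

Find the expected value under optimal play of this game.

C (Player 1): max(-46, -40, -30) = -30
D (Player 1): max(-11, -42, 47) = 47
E (Player 1): max(-33, 35, -7) = 35
B (Player 2): min(-30, 47, 35) = -30
G (Player 1): max(30, 29, 1) = 30
H (Player 1): max(16, -4, -50) = 16
I (Chance): 1/3·-16 + 1/3·-9 + 1/3·-30 = -18.33
F (Player 2): min(30, 16, -18.33) = -18.33
K (Player 1): max(46, -4, 36) = 46
L (Player 1): max(48, -20, -35) = 48
M (Player 1): max(-18, 27, -22) = 27
J (Player 2): min(46, 48, 27) = 27
Root (Player 1): max(-30, -18.33, 27) = 27

27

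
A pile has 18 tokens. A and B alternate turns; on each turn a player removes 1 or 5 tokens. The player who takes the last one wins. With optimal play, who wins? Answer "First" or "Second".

W/L table (W = player to move can force a win):
i:   0  1  2  3  4  5  6  7  8  9 10 11 12 13 14 15 16 17 18
     L  W  L  W  L  W  L  W  L  W  L  W  L  W  L  W  L  W  L
Position 18 is L, so the second player wins.

Second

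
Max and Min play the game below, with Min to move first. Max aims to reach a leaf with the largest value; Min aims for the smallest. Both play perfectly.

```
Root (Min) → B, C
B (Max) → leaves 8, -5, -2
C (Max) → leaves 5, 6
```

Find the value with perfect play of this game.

B (Max): max(8, -5, -2) = 8
C (Max): max(5, 6) = 6
Root (Min): min(8, 6) = 6

6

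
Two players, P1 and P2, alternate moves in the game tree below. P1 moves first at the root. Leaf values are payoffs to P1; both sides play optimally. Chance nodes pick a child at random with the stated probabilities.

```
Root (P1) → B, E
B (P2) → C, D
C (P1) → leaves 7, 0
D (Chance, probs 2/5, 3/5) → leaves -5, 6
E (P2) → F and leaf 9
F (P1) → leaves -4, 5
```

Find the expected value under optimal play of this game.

C (P1): max(7, 0) = 7
D (Chance): 2/5·-5 + 3/5·6 = 1.6
B (P2): min(7, 1.6) = 1.6
F (P1): max(-4, 5) = 5
E (P2): min(5, 9) = 5
Root (P1): max(1.6, 5) = 5

5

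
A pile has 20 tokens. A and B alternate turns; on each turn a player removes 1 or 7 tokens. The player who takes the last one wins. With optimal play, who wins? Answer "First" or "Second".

W/L table (W = player to move can force a win):
i:   0  1  2  3  4  5  6  7  8  9 10 11 12 13 14 15 16 17 18 19 20
     L  W  L  W  L  W  L  W  L  W  L  W  L  W  L  W  L  W  L  W  L
Position 20 is L, so the second player wins.

Second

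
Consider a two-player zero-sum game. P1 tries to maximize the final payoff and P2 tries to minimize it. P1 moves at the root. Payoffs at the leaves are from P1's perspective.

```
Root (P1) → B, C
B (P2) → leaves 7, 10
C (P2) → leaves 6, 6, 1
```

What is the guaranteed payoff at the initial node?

7

B (P2): min(7, 10) = 7
C (P2): min(6, 6, 1) = 1
Root (P1): max(7, 1) = 7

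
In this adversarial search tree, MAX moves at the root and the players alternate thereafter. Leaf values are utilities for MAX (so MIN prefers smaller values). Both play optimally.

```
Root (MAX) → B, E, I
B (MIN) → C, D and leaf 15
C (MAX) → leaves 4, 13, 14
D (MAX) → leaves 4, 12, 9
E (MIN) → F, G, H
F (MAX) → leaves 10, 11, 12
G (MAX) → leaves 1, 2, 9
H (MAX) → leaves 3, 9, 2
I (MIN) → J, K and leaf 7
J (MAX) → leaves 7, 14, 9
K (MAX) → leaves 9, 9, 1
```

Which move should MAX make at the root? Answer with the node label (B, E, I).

B

C (MAX): max(4, 13, 14) = 14
D (MAX): max(4, 12, 9) = 12
B (MIN): min(14, 12, 15) = 12
F (MAX): max(10, 11, 12) = 12
G (MAX): max(1, 2, 9) = 9
H (MAX): max(3, 9, 2) = 9
E (MIN): min(12, 9, 9) = 9
J (MAX): max(7, 14, 9) = 14
K (MAX): max(9, 9, 1) = 9
I (MIN): min(14, 9, 7) = 7
Root (MAX): max(12, 9, 7) = 12
MAX picks the child with the highest value: B (value 12).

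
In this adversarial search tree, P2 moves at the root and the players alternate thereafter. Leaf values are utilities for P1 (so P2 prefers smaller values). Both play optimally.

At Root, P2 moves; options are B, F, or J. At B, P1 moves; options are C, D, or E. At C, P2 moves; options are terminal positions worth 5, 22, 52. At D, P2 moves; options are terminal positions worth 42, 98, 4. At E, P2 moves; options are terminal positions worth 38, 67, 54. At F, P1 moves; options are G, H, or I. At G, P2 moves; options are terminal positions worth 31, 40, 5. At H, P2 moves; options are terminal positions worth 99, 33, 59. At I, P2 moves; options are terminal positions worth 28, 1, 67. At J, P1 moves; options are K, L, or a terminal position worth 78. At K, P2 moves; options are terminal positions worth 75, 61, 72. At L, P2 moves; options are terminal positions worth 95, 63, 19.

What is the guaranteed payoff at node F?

G: min(31, 40, 5) = 5
H: min(99, 33, 59) = 33
I: min(28, 1, 67) = 1
F: max(5, 33, 1) = 33

33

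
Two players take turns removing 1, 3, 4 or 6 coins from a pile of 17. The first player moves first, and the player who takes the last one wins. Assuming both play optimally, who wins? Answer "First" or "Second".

First

Positions where the player to move wins (W) vs loses (L):
i:   0  1  2  3  4  5  6  7  8  9 10 11 12 13 14 15 16 17
     L  W  L  W  W  W  W  L  W  L  W  W  W  W  L  W  L  W
Position 17 is W, so the first player wins.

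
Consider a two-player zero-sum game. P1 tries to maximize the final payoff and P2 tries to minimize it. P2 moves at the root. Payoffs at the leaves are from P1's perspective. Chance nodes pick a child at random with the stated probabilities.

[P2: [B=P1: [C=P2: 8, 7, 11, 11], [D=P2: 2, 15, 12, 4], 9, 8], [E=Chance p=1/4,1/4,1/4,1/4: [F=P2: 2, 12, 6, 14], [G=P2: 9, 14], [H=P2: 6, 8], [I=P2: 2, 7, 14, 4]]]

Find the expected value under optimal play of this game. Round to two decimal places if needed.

C (P2): min(8, 7, 11, 11) = 7
D (P2): min(2, 15, 12, 4) = 2
B (P1): max(7, 2, 9, 8) = 9
F (P2): min(2, 12, 6, 14) = 2
G (P2): min(9, 14) = 9
H (P2): min(6, 8) = 6
I (P2): min(2, 7, 14, 4) = 2
E (Chance): 1/4·2 + 1/4·9 + 1/4·6 + 1/4·2 = 4.75
Root (P2): min(9, 4.75) = 4.75

4.75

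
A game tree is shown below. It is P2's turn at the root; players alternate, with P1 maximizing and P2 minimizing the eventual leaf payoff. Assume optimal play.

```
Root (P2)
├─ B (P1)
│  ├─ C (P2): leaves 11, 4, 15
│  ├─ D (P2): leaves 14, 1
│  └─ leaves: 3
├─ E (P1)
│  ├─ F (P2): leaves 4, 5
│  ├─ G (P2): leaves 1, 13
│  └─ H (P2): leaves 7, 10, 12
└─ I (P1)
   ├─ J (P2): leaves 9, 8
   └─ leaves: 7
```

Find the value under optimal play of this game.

4

C (P2): min(11, 4, 15) = 4
D (P2): min(14, 1) = 1
B (P1): max(4, 1, 3) = 4
F (P2): min(4, 5) = 4
G (P2): min(1, 13) = 1
H (P2): min(7, 10, 12) = 7
E (P1): max(4, 1, 7) = 7
J (P2): min(9, 8) = 8
I (P1): max(8, 7) = 8
Root (P2): min(4, 7, 8) = 4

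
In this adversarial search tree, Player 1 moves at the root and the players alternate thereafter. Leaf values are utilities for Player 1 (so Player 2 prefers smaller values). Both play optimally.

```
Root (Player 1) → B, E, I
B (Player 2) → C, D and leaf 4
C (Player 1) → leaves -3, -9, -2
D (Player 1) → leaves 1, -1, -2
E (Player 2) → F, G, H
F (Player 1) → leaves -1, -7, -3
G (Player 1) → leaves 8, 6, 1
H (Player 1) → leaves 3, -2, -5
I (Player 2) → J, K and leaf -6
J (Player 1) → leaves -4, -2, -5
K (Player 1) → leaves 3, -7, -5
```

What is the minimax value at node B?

-2

C: max(-3, -9, -2) = -2
D: max(1, -1, -2) = 1
B: min(-2, 1, 4) = -2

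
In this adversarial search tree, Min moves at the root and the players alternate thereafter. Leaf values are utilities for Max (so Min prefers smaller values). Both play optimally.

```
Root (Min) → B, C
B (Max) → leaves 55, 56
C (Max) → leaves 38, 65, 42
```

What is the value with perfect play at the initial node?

B (Max): max(55, 56) = 56
C (Max): max(38, 65, 42) = 65
Root (Min): min(56, 65) = 56

56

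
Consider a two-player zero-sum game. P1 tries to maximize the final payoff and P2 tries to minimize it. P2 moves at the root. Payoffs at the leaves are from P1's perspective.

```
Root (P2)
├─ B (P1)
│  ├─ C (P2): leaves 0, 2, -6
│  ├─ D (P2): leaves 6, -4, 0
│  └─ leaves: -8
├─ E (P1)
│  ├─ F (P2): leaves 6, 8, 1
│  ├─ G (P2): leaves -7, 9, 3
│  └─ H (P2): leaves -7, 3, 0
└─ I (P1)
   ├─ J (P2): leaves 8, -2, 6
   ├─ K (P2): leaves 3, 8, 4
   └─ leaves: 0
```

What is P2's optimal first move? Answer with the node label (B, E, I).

C (P2): min(0, 2, -6) = -6
D (P2): min(6, -4, 0) = -4
B (P1): max(-6, -4, -8) = -4
F (P2): min(6, 8, 1) = 1
G (P2): min(-7, 9, 3) = -7
H (P2): min(-7, 3, 0) = -7
E (P1): max(1, -7, -7) = 1
J (P2): min(8, -2, 6) = -2
K (P2): min(3, 8, 4) = 3
I (P1): max(-2, 3, 0) = 3
Root (P2): min(-4, 1, 3) = -4
P2 picks the child with the lowest value: B (value -4).

B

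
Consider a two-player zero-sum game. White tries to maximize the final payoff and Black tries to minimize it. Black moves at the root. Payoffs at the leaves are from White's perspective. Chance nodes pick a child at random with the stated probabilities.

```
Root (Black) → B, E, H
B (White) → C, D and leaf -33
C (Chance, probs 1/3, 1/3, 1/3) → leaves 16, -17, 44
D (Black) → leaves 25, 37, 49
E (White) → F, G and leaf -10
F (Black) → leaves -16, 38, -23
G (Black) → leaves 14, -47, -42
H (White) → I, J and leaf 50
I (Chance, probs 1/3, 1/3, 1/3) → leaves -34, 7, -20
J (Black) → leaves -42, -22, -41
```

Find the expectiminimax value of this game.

-10

C (Chance): 1/3·16 + 1/3·-17 + 1/3·44 = 14.33
D (Black): min(25, 37, 49) = 25
B (White): max(14.33, 25, -33) = 25
F (Black): min(-16, 38, -23) = -23
G (Black): min(14, -47, -42) = -47
E (White): max(-23, -47, -10) = -10
I (Chance): 1/3·-34 + 1/3·7 + 1/3·-20 = -15.67
J (Black): min(-42, -22, -41) = -42
H (White): max(-15.67, -42, 50) = 50
Root (Black): min(25, -10, 50) = -10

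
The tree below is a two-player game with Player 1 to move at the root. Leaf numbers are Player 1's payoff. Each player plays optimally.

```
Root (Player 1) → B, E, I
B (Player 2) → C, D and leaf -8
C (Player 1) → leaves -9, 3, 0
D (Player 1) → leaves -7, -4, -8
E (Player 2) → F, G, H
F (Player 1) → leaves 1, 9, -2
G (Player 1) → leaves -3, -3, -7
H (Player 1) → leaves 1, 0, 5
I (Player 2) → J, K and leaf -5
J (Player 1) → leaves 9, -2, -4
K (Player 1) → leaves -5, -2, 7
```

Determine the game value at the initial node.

-3

C (Player 1): max(-9, 3, 0) = 3
D (Player 1): max(-7, -4, -8) = -4
B (Player 2): min(3, -4, -8) = -8
F (Player 1): max(1, 9, -2) = 9
G (Player 1): max(-3, -3, -7) = -3
H (Player 1): max(1, 0, 5) = 5
E (Player 2): min(9, -3, 5) = -3
J (Player 1): max(9, -2, -4) = 9
K (Player 1): max(-5, -2, 7) = 7
I (Player 2): min(9, 7, -5) = -5
Root (Player 1): max(-8, -3, -5) = -3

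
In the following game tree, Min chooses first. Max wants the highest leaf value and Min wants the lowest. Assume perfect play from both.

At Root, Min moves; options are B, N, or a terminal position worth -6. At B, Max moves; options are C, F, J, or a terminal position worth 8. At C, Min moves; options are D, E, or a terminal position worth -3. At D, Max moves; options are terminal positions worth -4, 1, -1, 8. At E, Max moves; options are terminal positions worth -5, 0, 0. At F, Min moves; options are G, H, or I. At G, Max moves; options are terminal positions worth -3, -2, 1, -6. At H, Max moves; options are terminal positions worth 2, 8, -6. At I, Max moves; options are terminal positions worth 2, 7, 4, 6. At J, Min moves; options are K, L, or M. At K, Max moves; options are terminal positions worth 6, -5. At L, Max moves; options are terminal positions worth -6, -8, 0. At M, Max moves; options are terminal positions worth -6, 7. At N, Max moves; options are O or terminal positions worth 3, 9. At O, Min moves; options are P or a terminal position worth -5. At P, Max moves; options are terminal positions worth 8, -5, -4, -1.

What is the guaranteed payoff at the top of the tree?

D (Max): max(-4, 1, -1, 8) = 8
E (Max): max(-5, 0, 0) = 0
C (Min): min(8, 0, -3) = -3
G (Max): max(-3, -2, 1, -6) = 1
H (Max): max(2, 8, -6) = 8
I (Max): max(2, 7, 4, 6) = 7
F (Min): min(1, 8, 7) = 1
K (Max): max(6, -5) = 6
L (Max): max(-6, -8, 0) = 0
M (Max): max(-6, 7) = 7
J (Min): min(6, 0, 7) = 0
B (Max): max(-3, 1, 0, 8) = 8
P (Max): max(8, -5, -4, -1) = 8
O (Min): min(8, -5) = -5
N (Max): max(-5, 3, 9) = 9
Root (Min): min(8, 9, -6) = -6

-6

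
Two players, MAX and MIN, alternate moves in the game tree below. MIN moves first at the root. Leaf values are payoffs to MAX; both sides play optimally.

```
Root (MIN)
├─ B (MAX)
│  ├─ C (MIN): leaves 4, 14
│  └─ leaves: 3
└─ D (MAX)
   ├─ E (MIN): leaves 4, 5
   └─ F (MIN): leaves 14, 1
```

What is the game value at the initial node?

C (MIN): min(4, 14) = 4
B (MAX): max(4, 3) = 4
E (MIN): min(4, 5) = 4
F (MIN): min(14, 1) = 1
D (MAX): max(4, 1) = 4
Root (MIN): min(4, 4) = 4

4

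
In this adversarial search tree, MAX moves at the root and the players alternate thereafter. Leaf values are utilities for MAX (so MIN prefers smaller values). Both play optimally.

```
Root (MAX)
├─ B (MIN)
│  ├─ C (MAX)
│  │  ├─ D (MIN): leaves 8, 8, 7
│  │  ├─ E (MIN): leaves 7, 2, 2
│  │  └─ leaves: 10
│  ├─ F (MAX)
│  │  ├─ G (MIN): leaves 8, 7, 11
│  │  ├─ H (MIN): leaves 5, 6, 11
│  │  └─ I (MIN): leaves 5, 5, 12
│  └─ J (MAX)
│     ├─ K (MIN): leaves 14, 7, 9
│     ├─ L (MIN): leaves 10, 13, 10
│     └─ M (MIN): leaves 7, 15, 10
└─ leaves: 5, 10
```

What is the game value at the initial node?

10

D (MIN): min(8, 8, 7) = 7
E (MIN): min(7, 2, 2) = 2
C (MAX): max(7, 2, 10) = 10
G (MIN): min(8, 7, 11) = 7
H (MIN): min(5, 6, 11) = 5
I (MIN): min(5, 5, 12) = 5
F (MAX): max(7, 5, 5) = 7
K (MIN): min(14, 7, 9) = 7
L (MIN): min(10, 13, 10) = 10
M (MIN): min(7, 15, 10) = 7
J (MAX): max(7, 10, 7) = 10
B (MIN): min(10, 7, 10) = 7
Root (MAX): max(7, 5, 10) = 10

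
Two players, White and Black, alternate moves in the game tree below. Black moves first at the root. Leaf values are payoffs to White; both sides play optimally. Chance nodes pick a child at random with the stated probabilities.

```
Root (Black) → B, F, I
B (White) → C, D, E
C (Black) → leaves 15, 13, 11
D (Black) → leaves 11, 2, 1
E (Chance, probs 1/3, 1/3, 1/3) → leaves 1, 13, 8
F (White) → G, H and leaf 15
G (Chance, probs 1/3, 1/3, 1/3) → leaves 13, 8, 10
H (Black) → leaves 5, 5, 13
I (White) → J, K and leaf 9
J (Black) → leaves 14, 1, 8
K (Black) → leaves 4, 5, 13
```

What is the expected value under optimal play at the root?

C (Black): min(15, 13, 11) = 11
D (Black): min(11, 2, 1) = 1
E (Chance): 1/3·1 + 1/3·13 + 1/3·8 = 7.33
B (White): max(11, 1, 7.33) = 11
G (Chance): 1/3·13 + 1/3·8 + 1/3·10 = 10.33
H (Black): min(5, 5, 13) = 5
F (White): max(10.33, 5, 15) = 15
J (Black): min(14, 1, 8) = 1
K (Black): min(4, 5, 13) = 4
I (White): max(1, 4, 9) = 9
Root (Black): min(11, 15, 9) = 9

9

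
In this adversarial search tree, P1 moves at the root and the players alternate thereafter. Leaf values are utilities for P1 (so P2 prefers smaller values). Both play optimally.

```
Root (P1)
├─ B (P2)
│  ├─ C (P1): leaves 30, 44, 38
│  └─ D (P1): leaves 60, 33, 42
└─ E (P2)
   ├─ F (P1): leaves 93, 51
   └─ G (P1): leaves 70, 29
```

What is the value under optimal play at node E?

F: max(93, 51) = 93
G: max(70, 29) = 70
E: min(93, 70) = 70

70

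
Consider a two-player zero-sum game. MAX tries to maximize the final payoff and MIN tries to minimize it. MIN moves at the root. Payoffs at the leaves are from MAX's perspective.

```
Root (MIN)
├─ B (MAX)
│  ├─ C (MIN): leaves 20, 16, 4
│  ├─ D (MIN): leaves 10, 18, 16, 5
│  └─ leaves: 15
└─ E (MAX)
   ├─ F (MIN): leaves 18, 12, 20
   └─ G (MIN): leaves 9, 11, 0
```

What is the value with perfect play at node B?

C: min(20, 16, 4) = 4
D: min(10, 18, 16, 5) = 5
B: max(4, 5, 15) = 15

15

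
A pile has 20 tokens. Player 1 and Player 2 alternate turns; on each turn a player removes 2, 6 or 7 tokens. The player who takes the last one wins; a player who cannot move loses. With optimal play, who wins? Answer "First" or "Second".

W/L table (W = player to move can force a win):
i:   0  1  2  3  4  5  6  7  8  9 10 11 12 13 14 15 16 17 18 19 20
     L  L  W  W  L  L  W  W  W  L  W  W  W  L  L  W  W  L  L  W  W
Position 20 is W, so the first player wins.

First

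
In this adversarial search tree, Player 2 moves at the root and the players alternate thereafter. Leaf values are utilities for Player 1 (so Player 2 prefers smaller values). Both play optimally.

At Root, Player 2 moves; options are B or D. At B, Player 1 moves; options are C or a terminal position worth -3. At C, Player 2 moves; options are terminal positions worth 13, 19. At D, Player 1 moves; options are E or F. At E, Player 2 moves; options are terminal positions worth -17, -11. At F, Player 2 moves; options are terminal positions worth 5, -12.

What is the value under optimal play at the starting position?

C (Player 2): min(13, 19) = 13
B (Player 1): max(13, -3) = 13
E (Player 2): min(-17, -11) = -17
F (Player 2): min(5, -12) = -12
D (Player 1): max(-17, -12) = -12
Root (Player 2): min(13, -12) = -12

-12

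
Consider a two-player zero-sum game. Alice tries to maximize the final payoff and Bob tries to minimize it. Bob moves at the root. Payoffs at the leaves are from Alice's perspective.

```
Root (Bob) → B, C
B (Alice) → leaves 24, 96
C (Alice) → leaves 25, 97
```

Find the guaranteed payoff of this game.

96

B (Alice): max(24, 96) = 96
C (Alice): max(25, 97) = 97
Root (Bob): min(96, 97) = 96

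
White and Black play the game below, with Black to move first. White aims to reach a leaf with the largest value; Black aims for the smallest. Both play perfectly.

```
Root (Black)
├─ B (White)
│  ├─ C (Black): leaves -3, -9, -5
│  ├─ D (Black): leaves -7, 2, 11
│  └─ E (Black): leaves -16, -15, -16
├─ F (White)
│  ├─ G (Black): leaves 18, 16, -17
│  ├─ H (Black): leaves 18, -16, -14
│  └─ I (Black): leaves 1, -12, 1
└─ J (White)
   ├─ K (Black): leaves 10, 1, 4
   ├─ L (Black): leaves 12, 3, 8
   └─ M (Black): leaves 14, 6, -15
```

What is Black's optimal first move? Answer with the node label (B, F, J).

C (Black): min(-3, -9, -5) = -9
D (Black): min(-7, 2, 11) = -7
E (Black): min(-16, -15, -16) = -16
B (White): max(-9, -7, -16) = -7
G (Black): min(18, 16, -17) = -17
H (Black): min(18, -16, -14) = -16
I (Black): min(1, -12, 1) = -12
F (White): max(-17, -16, -12) = -12
K (Black): min(10, 1, 4) = 1
L (Black): min(12, 3, 8) = 3
M (Black): min(14, 6, -15) = -15
J (White): max(1, 3, -15) = 3
Root (Black): min(-7, -12, 3) = -12
Black picks the child with the lowest value: F (value -12).

F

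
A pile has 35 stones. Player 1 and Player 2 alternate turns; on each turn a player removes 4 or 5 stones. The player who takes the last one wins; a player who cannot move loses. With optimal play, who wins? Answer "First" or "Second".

First

i:   0  1  2  3  4  5  6  7  8  9 10 11 12 13 14 15 16 17 18 19 20 21 22 23 24 25 26 27 28 29 30 31 32 33 34 35
     L  L  L  L  W  W  W  W  W  L  L  L  L  W  W  W  W  W  L  L  L  L  W  W  W  W  W  L  L  L  L  W  W  W  W  W
Position 35 is W, so the first player wins.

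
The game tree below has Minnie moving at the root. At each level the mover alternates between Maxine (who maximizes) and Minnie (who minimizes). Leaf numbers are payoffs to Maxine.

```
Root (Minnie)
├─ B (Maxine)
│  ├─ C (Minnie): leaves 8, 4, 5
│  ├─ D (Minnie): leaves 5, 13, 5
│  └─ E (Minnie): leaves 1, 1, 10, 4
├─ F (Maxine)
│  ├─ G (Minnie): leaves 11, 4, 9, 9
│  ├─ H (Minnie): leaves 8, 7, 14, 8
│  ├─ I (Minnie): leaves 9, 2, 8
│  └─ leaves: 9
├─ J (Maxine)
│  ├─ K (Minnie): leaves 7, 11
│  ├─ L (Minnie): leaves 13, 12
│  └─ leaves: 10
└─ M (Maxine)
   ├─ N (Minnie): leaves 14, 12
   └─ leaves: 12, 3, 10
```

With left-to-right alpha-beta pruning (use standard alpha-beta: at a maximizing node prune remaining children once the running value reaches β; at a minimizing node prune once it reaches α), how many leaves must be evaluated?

C [α=-∞,β=+∞]: v=4
D [α=4,β=+∞]: v=5
E [α=5,β=+∞]: v=1 after child 1 ≤ α → α-cutoff, skip 3
B [α=-∞,β=+∞]: v=5
G [α=-∞,β=5]: v=4
H [α=4,β=5]: v=7
F [α=-∞,β=5]: v=7 after child 2 ≥ β → β-cutoff, skip 2
K [α=-∞,β=5]: v=7
J [α=-∞,β=5]: v=7 after child 1 ≥ β → β-cutoff, skip 2
N [α=-∞,β=5]: v=12
M [α=-∞,β=5]: v=12 after child 1 ≥ β → β-cutoff, skip 3
Root [α=-∞,β=+∞]: v=5
Leaves evaluated: 19 of 32.

19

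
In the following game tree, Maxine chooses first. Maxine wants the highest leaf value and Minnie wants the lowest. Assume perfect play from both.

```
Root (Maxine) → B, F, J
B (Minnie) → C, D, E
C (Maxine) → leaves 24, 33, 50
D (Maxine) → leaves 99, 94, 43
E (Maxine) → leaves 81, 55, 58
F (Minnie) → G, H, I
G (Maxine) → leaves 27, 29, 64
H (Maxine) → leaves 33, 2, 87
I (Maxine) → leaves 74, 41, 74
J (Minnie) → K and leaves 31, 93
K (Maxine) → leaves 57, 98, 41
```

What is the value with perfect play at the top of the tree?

64

C (Maxine): max(24, 33, 50) = 50
D (Maxine): max(99, 94, 43) = 99
E (Maxine): max(81, 55, 58) = 81
B (Minnie): min(50, 99, 81) = 50
G (Maxine): max(27, 29, 64) = 64
H (Maxine): max(33, 2, 87) = 87
I (Maxine): max(74, 41, 74) = 74
F (Minnie): min(64, 87, 74) = 64
K (Maxine): max(57, 98, 41) = 98
J (Minnie): min(98, 31, 93) = 31
Root (Maxine): max(50, 64, 31) = 64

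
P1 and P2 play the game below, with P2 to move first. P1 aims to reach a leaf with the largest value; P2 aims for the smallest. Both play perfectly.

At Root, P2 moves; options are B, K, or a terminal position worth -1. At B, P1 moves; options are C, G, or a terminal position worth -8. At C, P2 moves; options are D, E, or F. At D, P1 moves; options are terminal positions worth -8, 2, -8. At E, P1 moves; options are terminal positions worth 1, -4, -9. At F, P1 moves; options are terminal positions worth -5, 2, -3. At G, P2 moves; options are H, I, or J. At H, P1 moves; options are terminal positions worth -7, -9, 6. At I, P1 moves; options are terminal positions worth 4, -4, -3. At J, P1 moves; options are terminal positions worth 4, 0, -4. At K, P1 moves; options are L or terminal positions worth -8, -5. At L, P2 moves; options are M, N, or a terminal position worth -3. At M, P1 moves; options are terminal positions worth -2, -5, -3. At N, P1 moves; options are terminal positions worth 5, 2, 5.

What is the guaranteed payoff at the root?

-3

D (P1): max(-8, 2, -8) = 2
E (P1): max(1, -4, -9) = 1
F (P1): max(-5, 2, -3) = 2
C (P2): min(2, 1, 2) = 1
H (P1): max(-7, -9, 6) = 6
I (P1): max(4, -4, -3) = 4
J (P1): max(4, 0, -4) = 4
G (P2): min(6, 4, 4) = 4
B (P1): max(1, 4, -8) = 4
M (P1): max(-2, -5, -3) = -2
N (P1): max(5, 2, 5) = 5
L (P2): min(-2, 5, -3) = -3
K (P1): max(-3, -8, -5) = -3
Root (P2): min(4, -3, -1) = -3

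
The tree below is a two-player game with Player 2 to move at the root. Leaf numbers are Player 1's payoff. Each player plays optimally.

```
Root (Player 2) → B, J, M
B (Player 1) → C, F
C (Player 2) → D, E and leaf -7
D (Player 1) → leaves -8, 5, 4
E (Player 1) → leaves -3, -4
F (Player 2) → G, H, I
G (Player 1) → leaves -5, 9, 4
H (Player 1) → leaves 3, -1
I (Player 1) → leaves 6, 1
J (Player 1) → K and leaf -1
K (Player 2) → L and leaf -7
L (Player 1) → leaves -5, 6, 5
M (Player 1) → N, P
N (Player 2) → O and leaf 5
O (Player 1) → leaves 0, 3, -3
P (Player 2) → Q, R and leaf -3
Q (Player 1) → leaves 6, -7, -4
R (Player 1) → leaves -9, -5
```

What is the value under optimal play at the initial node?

D (Player 1): max(-8, 5, 4) = 5
E (Player 1): max(-3, -4) = -3
C (Player 2): min(5, -3, -7) = -7
G (Player 1): max(-5, 9, 4) = 9
H (Player 1): max(3, -1) = 3
I (Player 1): max(6, 1) = 6
F (Player 2): min(9, 3, 6) = 3
B (Player 1): max(-7, 3) = 3
L (Player 1): max(-5, 6, 5) = 6
K (Player 2): min(6, -7) = -7
J (Player 1): max(-7, -1) = -1
O (Player 1): max(0, 3, -3) = 3
N (Player 2): min(3, 5) = 3
Q (Player 1): max(6, -7, -4) = 6
R (Player 1): max(-9, -5) = -5
P (Player 2): min(6, -5, -3) = -5
M (Player 1): max(3, -5) = 3
Root (Player 2): min(3, -1, 3) = -1

-1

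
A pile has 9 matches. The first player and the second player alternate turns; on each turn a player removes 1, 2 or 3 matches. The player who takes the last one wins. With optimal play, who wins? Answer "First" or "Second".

First

Positions where the player to move wins (W) vs loses (L):
i:   0  1  2  3  4  5  6  7  8  9
     L  W  W  W  L  W  W  W  L  W
Position 9 is W, so the first player wins.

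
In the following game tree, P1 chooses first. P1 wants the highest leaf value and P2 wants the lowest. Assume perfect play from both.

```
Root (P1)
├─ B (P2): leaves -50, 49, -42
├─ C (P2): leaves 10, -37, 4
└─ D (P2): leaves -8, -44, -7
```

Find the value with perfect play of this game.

B (P2): min(-50, 49, -42) = -50
C (P2): min(10, -37, 4) = -37
D (P2): min(-8, -44, -7) = -44
Root (P1): max(-50, -37, -44) = -37

-37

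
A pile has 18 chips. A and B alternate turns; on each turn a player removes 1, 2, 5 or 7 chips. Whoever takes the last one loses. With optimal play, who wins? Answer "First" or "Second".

First

Compute winning (W) and losing (L) positions by backward induction:
i:   0  1  2  3  4  5  6  7  8  9 10 11 12 13 14 15 16 17 18
     W  L  W  W  L  W  W  L  W  W  L  W  W  L  W  W  L  W  W
Position 18 is W, so the first player wins.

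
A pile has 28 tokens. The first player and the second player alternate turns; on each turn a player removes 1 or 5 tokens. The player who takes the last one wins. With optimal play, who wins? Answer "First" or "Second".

Second

W/L table (W = player to move can force a win):
i:   0  1  2  3  4  5  6  7  8  9 10 11 12 13 14 15 16 17 18 19 20 21 22 23 24 25 26 27 28
     L  W  L  W  L  W  L  W  L  W  L  W  L  W  L  W  L  W  L  W  L  W  L  W  L  W  L  W  L
Position 28 is L, so the second player wins.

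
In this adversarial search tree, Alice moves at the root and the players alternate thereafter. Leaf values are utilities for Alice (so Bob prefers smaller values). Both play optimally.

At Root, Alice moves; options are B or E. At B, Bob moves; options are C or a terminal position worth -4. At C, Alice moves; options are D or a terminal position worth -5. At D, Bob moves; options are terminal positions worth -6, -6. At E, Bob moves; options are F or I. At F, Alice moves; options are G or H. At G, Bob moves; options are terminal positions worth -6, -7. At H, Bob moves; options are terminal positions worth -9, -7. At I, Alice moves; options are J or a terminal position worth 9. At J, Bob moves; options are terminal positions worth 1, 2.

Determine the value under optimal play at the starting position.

D (Bob): min(-6, -6) = -6
C (Alice): max(-6, -5) = -5
B (Bob): min(-5, -4) = -5
G (Bob): min(-6, -7) = -7
H (Bob): min(-9, -7) = -9
F (Alice): max(-7, -9) = -7
J (Bob): min(1, 2) = 1
I (Alice): max(1, 9) = 9
E (Bob): min(-7, 9) = -7
Root (Alice): max(-5, -7) = -5

-5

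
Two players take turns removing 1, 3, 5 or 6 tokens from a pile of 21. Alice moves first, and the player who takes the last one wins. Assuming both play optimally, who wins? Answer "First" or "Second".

First

Mark each pile size as W (mover wins) or L (mover loses):
i:   0  1  2  3  4  5  6  7  8  9 10 11 12 13 14 15 16 17 18 19 20 21
     L  W  L  W  L  W  W  W  W  W  W  L  W  L  W  L  W  W  W  W  W  W
Position 21 is W, so the first player wins.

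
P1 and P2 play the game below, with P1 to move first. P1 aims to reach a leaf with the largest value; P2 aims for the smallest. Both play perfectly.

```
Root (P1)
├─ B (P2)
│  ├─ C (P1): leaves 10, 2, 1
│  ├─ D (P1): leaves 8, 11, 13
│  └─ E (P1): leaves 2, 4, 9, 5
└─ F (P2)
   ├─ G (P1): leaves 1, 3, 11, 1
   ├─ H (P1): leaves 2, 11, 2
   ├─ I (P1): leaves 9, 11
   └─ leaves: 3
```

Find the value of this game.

9

C (P1): max(10, 2, 1) = 10
D (P1): max(8, 11, 13) = 13
E (P1): max(2, 4, 9, 5) = 9
B (P2): min(10, 13, 9) = 9
G (P1): max(1, 3, 11, 1) = 11
H (P1): max(2, 11, 2) = 11
I (P1): max(9, 11) = 11
F (P2): min(11, 11, 11, 3) = 3
Root (P1): max(9, 3) = 9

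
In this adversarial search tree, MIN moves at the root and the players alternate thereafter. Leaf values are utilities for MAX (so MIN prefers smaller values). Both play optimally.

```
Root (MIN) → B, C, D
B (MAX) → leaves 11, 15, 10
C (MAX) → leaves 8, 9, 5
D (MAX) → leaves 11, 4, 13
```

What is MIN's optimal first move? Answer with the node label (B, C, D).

B (MAX): max(11, 15, 10) = 15
C (MAX): max(8, 9, 5) = 9
D (MAX): max(11, 4, 13) = 13
Root (MIN): min(15, 9, 13) = 9
MIN picks the child with the lowest value: C (value 9).

C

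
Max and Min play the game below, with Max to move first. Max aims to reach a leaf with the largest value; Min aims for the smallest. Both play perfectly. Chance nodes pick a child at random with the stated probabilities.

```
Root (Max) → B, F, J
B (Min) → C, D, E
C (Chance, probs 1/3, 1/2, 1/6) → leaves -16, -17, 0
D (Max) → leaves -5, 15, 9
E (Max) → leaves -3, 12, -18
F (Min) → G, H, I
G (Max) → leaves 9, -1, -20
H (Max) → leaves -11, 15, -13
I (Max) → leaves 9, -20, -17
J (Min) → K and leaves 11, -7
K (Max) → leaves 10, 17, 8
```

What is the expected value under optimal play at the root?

9

C (Chance): 1/3·-16 + 1/2·-17 + 1/6·0 = -13.83
D (Max): max(-5, 15, 9) = 15
E (Max): max(-3, 12, -18) = 12
B (Min): min(-13.83, 15, 12) = -13.83
G (Max): max(9, -1, -20) = 9
H (Max): max(-11, 15, -13) = 15
I (Max): max(9, -20, -17) = 9
F (Min): min(9, 15, 9) = 9
K (Max): max(10, 17, 8) = 17
J (Min): min(17, 11, -7) = -7
Root (Max): max(-13.83, 9, -7) = 9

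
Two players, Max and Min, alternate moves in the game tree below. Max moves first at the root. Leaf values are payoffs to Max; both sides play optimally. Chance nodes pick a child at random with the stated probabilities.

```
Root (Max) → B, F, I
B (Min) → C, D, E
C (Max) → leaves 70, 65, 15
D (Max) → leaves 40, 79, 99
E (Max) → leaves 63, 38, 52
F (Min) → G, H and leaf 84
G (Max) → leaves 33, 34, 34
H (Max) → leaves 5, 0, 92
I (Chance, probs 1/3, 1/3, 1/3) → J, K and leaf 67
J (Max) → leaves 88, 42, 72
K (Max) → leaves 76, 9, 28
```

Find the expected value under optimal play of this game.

C (Max): max(70, 65, 15) = 70
D (Max): max(40, 79, 99) = 99
E (Max): max(63, 38, 52) = 63
B (Min): min(70, 99, 63) = 63
G (Max): max(33, 34, 34) = 34
H (Max): max(5, 0, 92) = 92
F (Min): min(34, 92, 84) = 34
J (Max): max(88, 42, 72) = 88
K (Max): max(76, 9, 28) = 76
I (Chance): 1/3·88 + 1/3·76 + 1/3·67 = 77
Root (Max): max(63, 34, 77) = 77

77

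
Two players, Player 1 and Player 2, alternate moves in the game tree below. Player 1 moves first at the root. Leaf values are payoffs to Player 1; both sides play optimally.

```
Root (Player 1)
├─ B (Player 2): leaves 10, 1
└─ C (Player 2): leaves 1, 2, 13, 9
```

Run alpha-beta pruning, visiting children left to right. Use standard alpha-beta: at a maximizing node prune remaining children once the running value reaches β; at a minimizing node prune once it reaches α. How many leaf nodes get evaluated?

3

B [α=-∞,β=+∞]: v=1
C [α=1,β=+∞]: v=1 after child 1 ≤ α → α-cutoff, skip 3
Root [α=-∞,β=+∞]: v=1
Leaves evaluated: 3 of 6.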